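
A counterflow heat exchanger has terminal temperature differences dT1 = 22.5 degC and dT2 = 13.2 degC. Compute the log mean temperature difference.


LMTD = (dT1 - dT2) / ln(dT1/dT2)
= (22.5 - 13.2) / ln(22.5 / 13.2) = 9.3 / 0.533298 = 17.44

17.44 degC


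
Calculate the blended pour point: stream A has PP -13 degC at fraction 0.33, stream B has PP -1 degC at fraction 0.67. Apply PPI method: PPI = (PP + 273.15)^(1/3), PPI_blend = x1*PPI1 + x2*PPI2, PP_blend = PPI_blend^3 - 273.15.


PPI_1 = (-13 + 273.15)^(1/3) = 6.383731
PPI_2 = (-1 + 273.15)^(1/3) = 6.480414
PPI_blend = 0.33 * 6.383731 + 0.67 * 6.480414 = 6.448509
PP_blend = 6.448509^3 - 273.15 = 268.1501 - 273.15 = -5

-5 degC


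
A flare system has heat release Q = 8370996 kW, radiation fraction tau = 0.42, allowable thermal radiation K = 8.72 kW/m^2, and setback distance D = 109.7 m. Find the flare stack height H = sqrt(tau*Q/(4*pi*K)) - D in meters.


tau*Q/(4*pi*K) = 0.42 * 8370996 / (4 * pi * 8.72) = 32084.9
sqrt(32084.9) = 179.123
H = 179.123 - 109.7 = 69.42

69.42 m


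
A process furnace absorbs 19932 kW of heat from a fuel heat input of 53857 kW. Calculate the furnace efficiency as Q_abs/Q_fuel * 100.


Furnace efficiency = Q_absorbed / Q_fuel * 100
= 19932 / 53857 * 100 = 37.01

37.01 %


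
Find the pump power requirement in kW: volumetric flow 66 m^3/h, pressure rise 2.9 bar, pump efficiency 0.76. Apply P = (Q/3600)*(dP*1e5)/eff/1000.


Q = 66 / 3600 = 0.0183333 m^3/s
P = 0.0183333 * (2.9 * 1e5) / 0.76 / 1000 = 6.996

6.996 kW


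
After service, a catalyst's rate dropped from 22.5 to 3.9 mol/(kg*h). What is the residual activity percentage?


Activity (%) = (rate_used / rate_fresh) * 100
rate_used = 3.9, rate_fresh = 22.5
= (3.9 / 22.5) * 100
= 0.1733 * 100 = 17.33

17.33 %


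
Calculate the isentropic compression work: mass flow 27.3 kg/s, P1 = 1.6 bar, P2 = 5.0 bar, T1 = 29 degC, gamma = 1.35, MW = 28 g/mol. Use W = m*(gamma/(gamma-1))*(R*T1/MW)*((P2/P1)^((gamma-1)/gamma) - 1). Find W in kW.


Isentropic work: W = m*(gamma/(gamma-1))*(R*T1/MW)*((P2/P1)^((gamma-1)/gamma) - 1)
T1 = 29 + 273.15 = 302.15 K
Pressure ratio = 5.0 / 1.6 = 3.125
Exponent = (1.35 - 1)/1.35 = 0.259259
(P2/P1)^exp - 1 = 3.125^0.259259 - 1 = 0.343675
W = 27.3 * 1.35 / 0.35 * 8.314 * 302.15 / 28 * 0.343675 = 3247

3247 kW


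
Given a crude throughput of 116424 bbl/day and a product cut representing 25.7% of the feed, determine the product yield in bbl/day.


Crude throughput = 116424 bbl/day
Fraction yield = 25.7%
yield = throughput * fraction / 100
yield = 116424 * 25.7 / 100 = 29920.968

29920.968 bbl/day


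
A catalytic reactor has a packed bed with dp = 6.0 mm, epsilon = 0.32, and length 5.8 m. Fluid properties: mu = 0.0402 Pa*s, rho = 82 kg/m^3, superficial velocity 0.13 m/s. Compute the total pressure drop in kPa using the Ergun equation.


dp = 6.0 mm = 0.006 m
Viscous term = 150*0.0402*0.13*(1-0.32)^2 / (0.006^2*0.32^3) = 307274
Inertial term = 1.75*82*0.13^2*(1-0.32) / (0.006*0.32^3) = 8387.77
dP/L = 307274 + 8387.77 = 315662 Pa/m
dP = 315662 * 5.8 / 1000 = 1831 kPa

1831 kPa


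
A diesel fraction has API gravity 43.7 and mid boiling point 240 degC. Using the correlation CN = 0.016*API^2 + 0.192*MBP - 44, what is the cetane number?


CN = 0.016 * 43.7^2 + 0.192 * 240 - 44
CN = 30.55504 + 46.08 - 44 = 32.63504

32.63504


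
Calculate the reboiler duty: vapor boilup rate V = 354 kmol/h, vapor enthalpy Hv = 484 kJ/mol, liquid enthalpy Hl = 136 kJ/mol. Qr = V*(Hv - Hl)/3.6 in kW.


Qr = 354 * (484 - 136) / 3.6 = 354 * 348 / 3.6 = 34220

34220 kW


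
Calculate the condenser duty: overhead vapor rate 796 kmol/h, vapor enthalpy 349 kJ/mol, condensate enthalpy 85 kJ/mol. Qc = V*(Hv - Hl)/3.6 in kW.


Qc = 796 * (349 - 85) / 3.6 = 796 * 264 / 3.6 = 58370

58370 kW


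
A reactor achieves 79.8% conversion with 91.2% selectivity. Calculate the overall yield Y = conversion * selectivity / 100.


Overall yield = conversion (%) * selectivity (%) / 100
Conversion = 79.8%, Selectivity = 91.2%
Y = 79.8 * 91.2 / 100
= 72.7776 %

72.7776 %


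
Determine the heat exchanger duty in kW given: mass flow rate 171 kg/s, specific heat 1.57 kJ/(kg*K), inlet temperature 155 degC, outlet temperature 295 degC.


Q = m_dot * cp * delta_T
delta_T = 295 - 155 = 140 K
Q = 171 * 1.57 * 140
= 268.47 * 140
= 37585.8 kW

37585.8 kW


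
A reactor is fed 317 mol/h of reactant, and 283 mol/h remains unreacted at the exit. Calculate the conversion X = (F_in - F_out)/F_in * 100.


X = (F_in - F_out) / F_in * 100
Moles reacted = 317 - 283 = 34
X = 34 / 317 * 100
= 0.1073 * 100
= 10.73 %

10.73 %


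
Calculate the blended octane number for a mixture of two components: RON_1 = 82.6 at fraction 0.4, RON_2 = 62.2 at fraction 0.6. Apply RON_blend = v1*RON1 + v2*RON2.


Linear blending: RON_blend = sum(vi * RONi)
Contribution 1: 0.4 * 82.6 = 33.04
Contribution 2: 0.6 * 62.2 = 37.32
RON_blend = 33.04 + 37.32 = 70.36

70.36


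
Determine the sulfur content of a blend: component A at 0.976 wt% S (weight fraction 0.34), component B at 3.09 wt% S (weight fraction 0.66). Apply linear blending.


Linear sulfur blending: S_blend = x1*S1 + x2*S2
Contribution 1: 0.34 * 0.976 = 0.33184 wt%
Contribution 2: 0.66 * 3.09 = 2.0394 wt%
S_blend = 0.33184 + 2.0394 = 2.37124

2.37124 wt%


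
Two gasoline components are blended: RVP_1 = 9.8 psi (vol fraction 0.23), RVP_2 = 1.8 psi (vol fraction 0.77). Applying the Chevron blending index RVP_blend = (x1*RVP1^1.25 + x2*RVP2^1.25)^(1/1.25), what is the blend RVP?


Chevron index: RVP_blend = (sum xi*RVPi^1.25)^(1/1.25)
RVP^1.25 terms: 0.23 * 9.8^1.25 + 0.77 * 1.8^1.25 = 5.59344
RVP_blend = 5.59344^(1/1.25) = 3.964

3.964 psi


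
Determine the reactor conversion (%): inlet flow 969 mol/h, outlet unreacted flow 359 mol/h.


X = (F_in - F_out) / F_in * 100
Moles reacted = 969 - 359 = 610
X = 610 / 969 * 100
= 0.6295 * 100
= 62.95 %

62.95 %


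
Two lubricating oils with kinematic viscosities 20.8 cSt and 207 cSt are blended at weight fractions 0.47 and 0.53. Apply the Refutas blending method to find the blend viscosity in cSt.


Refutas method: VBN_i = 14.534*ln(ln(visc_i + 0.8)) + 10.975, blended linearly by mass fraction; since VBN is linear in VBI_i = ln(ln(visc_i + 0.8)) and the fractions sum to 1, blend VBI directly: visc = exp(exp(VBI_blend)) - 0.8
VBI_1 = ln(ln(20.8 + 0.8)) = 1.12255
VBI_2 = ln(ln(207 + 0.8)) = 1.67458
VBI_blend = 0.47 * 1.12255 + 0.53 * 1.67458 = 1.41513
visc_blend = exp(exp(1.41513)) - 0.8 = 60.58

60.58 cSt


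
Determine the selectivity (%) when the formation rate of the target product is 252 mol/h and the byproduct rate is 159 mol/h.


Selectivity = desired / (desired + undesired) * 100
Total products = 252 + 159 = 411 mol/h
S = 252 / 411 * 100
= 0.6131 * 100
= 61.31 %

61.31 %


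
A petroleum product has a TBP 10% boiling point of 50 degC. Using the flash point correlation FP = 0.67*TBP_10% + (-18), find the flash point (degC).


FP = 0.67 * 50 + (-18) = 15.5

15.5 degC


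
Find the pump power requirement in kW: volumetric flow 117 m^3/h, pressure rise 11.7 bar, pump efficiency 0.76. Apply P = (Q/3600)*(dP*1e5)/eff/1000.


Q = 117 / 3600 = 0.0325 m^3/s
P = 0.0325 * (11.7 * 1e5) / 0.76 / 1000 = 50.03

50.03 kW


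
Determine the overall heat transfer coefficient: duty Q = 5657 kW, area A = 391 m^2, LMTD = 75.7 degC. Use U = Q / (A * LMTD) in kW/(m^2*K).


From Q = U*A*LMTD, U = Q / (A * LMTD)
U = 5657 / (391 * 75.7) = 5657 / 29598.7 = 0.1911

0.1911 kW/(m^2*K)


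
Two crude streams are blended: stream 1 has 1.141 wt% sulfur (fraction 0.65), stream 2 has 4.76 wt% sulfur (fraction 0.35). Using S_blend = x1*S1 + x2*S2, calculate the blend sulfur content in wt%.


Linear sulfur blending: S_blend = x1*S1 + x2*S2
Contribution 1: 0.65 * 1.141 = 0.74165 wt%
Contribution 2: 0.35 * 4.76 = 1.666 wt%
S_blend = 0.74165 + 1.666 = 2.40765

2.40765 wt%


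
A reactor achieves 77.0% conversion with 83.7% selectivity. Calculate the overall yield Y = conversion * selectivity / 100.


Overall yield = conversion (%) * selectivity (%) / 100
Conversion = 77.0%, Selectivity = 83.7%
Y = 77.0 * 83.7 / 100
= 64.449 %

64.449 %


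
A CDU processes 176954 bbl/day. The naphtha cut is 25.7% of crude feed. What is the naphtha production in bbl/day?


Crude throughput = 176954 bbl/day
Fraction yield = 25.7%
yield = throughput * fraction / 100
yield = 176954 * 25.7 / 100 = 45477.178

45477.178 bbl/day


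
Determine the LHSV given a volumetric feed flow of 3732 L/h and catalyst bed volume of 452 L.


LHSV = volumetric feed rate / catalyst volume
= 3732 L/h / 452 L
= 8.257 h^-1

8.257 h^-1


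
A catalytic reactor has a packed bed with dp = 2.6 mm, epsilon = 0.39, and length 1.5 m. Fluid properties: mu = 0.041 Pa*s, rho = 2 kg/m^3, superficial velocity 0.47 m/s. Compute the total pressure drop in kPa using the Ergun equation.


dp = 2.6 mm = 0.0026 m
Viscous term = 150*0.041*0.47*(1-0.39)^2 / (0.0026^2*0.39^3) = 2682210
Inertial term = 1.75*2*0.47^2*(1-0.39) / (0.0026*0.39^3) = 3057.92
dP/L = 2682210 + 3057.92 = 2685270 Pa/m
dP = 2685270 * 1.5 / 1000 = 4028 kPa

4028 kPa


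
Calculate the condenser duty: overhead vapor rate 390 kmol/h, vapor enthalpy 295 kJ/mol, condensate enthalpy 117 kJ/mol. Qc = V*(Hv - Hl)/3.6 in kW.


Qc = 390 * (295 - 117) / 3.6 = 390 * 178 / 3.6 = 19280

19280 kW


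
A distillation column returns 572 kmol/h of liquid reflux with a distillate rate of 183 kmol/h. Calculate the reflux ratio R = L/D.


Reflux ratio definition: R = L / D (liquid returned / distillate withdrawn)
L = 572 kmol/h, D = 183 kmol/h
R = 572 / 183 = 3.126

3.126


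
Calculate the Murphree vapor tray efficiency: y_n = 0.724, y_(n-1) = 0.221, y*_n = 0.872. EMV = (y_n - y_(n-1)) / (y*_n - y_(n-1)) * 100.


Murphree vapor efficiency: EMV = (y_n - y_(n-1)) / (y*_n - y_(n-1)) * 100
EMV = (0.724 - 0.221) / (0.872 - 0.221) * 100 = 0.503 / 0.651 * 100 = 77.27

77.27 %


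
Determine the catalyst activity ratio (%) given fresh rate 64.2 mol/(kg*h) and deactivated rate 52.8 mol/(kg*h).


Activity (%) = (rate_used / rate_fresh) * 100
rate_used = 52.8, rate_fresh = 64.2
= (52.8 / 64.2) * 100
= 0.8224 * 100 = 82.24

82.24 %


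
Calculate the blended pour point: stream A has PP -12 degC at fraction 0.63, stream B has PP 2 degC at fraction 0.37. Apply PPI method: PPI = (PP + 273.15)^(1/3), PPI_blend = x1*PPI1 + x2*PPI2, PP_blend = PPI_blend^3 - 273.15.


PPI_1 = (-12 + 273.15)^(1/3) = 6.391901
PPI_2 = (2 + 273.15)^(1/3) = 6.504139
PPI_blend = 0.63 * 6.391901 + 0.37 * 6.504139 = 6.433429
PP_blend = 6.433429^3 - 273.15 = 266.2732 - 273.15 = -6.88

-6.88 degC


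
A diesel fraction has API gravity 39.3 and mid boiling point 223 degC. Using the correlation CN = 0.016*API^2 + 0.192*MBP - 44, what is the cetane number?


CN = 0.016 * 39.3^2 + 0.192 * 223 - 44
CN = 24.71184 + 42.816 - 44 = 23.52784

23.52784


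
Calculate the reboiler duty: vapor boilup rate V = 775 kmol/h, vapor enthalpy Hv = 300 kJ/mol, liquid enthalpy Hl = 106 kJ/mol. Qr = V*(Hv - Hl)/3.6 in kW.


Qr = 775 * (300 - 106) / 3.6 = 775 * 194 / 3.6 = 41760

41760 kW


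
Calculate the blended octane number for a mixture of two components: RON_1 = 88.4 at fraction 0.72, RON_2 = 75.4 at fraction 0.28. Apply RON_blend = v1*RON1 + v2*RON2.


Linear blending: RON_blend = sum(vi * RONi)
Contribution 1: 0.72 * 88.4 = 63.648
Contribution 2: 0.28 * 75.4 = 21.112
RON_blend = 63.648 + 21.112 = 84.76

84.76


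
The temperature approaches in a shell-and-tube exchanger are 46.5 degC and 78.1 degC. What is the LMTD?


LMTD = (dT1 - dT2) / ln(dT1/dT2)
= (46.5 - 78.1) / ln(46.5 / 78.1) = -31.6 / -0.518538 = 60.94

60.94 degC


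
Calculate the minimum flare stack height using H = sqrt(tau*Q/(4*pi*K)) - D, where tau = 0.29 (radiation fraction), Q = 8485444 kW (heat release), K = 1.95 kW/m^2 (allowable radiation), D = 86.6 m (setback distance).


tau*Q/(4*pi*K) = 0.29 * 8485444 / (4 * pi * 1.95) = 100422
sqrt(100422) = 316.894
H = 316.894 - 86.6 = 230.3

230.3 m


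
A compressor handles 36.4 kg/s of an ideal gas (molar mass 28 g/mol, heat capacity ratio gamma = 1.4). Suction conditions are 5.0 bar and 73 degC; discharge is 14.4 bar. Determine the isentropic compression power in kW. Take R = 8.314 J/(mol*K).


Isentropic work: W = m*(gamma/(gamma-1))*(R*T1/MW)*((P2/P1)^((gamma-1)/gamma) - 1)
T1 = 73 + 273.15 = 346.15 K
Pressure ratio = 14.4 / 5.0 = 2.88
Exponent = (1.4 - 1)/1.4 = 0.285714
(P2/P1)^exp - 1 = 2.88^0.285714 - 1 = 0.352866
W = 36.4 * 1.4 / 0.4 * 8.314 * 346.15 / 28 * 0.352866 = 4621

4621 kW


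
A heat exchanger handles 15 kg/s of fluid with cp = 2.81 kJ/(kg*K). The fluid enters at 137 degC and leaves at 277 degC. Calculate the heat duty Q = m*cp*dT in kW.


Q = m_dot * cp * delta_T
delta_T = 277 - 137 = 140 K
Q = 15 * 2.81 * 140
= 42.15 * 140
= 5901 kW

5901 kW


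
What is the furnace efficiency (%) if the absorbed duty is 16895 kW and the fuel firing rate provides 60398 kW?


Furnace efficiency = Q_absorbed / Q_fuel * 100
= 16895 / 60398 * 100 = 27.97

27.97 %


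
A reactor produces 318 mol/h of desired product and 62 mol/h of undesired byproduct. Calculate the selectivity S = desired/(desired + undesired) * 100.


Selectivity = desired / (desired + undesired) * 100
Total products = 318 + 62 = 380 mol/h
S = 318 / 380 * 100
= 0.8368 * 100
= 83.68 %

83.68 %


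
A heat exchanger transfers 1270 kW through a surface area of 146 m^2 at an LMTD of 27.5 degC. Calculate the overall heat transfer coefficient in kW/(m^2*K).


From Q = U*A*LMTD, U = Q / (A * LMTD)
U = 1270 / (146 * 27.5) = 1270 / 4015 = 0.3163

0.3163 kW/(m^2*K)


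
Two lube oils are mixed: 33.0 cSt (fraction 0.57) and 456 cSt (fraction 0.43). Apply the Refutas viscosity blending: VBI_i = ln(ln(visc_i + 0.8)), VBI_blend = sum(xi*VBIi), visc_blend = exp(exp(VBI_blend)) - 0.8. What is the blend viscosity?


Refutas method: VBN_i = 14.534*ln(ln(visc_i + 0.8)) + 10.975, blended linearly by mass fraction; since VBN is linear in VBI_i = ln(ln(visc_i + 0.8)) and the fractions sum to 1, blend VBI directly: visc = exp(exp(VBI_blend)) - 0.8
VBI_1 = ln(ln(33.0 + 0.8)) = 1.25859
VBI_2 = ln(ln(456 + 0.8)) = 1.81226
VBI_blend = 0.57 * 1.25859 + 0.43 * 1.81226 = 1.49667
visc_blend = exp(exp(1.49667)) - 0.8 = 86.28

86.28 cSt


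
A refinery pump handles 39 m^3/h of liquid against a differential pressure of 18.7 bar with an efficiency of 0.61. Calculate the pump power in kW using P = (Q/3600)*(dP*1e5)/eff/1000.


Q = 39 / 3600 = 0.0108333 m^3/s
P = 0.0108333 * (18.7 * 1e5) / 0.61 / 1000 = 33.21

33.21 kW


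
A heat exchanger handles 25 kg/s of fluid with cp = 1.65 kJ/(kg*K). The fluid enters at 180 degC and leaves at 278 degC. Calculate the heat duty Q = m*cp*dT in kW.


Q = m_dot * cp * delta_T
delta_T = 278 - 180 = 98 K
Q = 25 * 1.65 * 98
= 41.25 * 98
= 4042.5 kW

4042.5 kW


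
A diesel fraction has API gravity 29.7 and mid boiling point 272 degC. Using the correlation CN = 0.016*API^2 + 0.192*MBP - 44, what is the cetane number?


CN = 0.016 * 29.7^2 + 0.192 * 272 - 44
CN = 14.11344 + 52.224 - 44 = 22.33744

22.33744


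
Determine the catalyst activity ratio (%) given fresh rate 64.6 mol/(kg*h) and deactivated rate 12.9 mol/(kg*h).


Activity (%) = (rate_used / rate_fresh) * 100
rate_used = 12.9, rate_fresh = 64.6
= (12.9 / 64.6) * 100
= 0.1997 * 100 = 19.97

19.97 %


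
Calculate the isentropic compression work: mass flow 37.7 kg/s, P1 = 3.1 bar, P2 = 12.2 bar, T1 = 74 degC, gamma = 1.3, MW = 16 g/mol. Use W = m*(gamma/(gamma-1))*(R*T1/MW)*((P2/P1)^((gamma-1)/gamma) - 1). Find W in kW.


Isentropic work: W = m*(gamma/(gamma-1))*(R*T1/MW)*((P2/P1)^((gamma-1)/gamma) - 1)
T1 = 74 + 273.15 = 347.15 K
Pressure ratio = 12.2 / 3.1 = 3.93548
Exponent = (1.3 - 1)/1.3 = 0.230769
(P2/P1)^exp - 1 = 3.93548^0.230769 - 1 = 0.371851
W = 37.7 * 1.3 / 0.3 * 8.314 * 347.15 / 16 * 0.371851 = 10960

10960 kW


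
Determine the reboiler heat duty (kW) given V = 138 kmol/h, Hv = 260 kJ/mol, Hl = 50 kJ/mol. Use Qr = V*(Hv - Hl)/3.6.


Qr = 138 * (260 - 50) / 3.6 = 138 * 210 / 3.6 = 8050

8050 kW


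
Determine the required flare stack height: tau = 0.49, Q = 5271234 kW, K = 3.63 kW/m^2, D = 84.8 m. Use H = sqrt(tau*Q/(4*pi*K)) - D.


tau*Q/(4*pi*K) = 0.49 * 5271234 / (4 * pi * 3.63) = 56622.9
sqrt(56622.9) = 237.956
H = 237.956 - 84.8 = 153.2

153.2 m


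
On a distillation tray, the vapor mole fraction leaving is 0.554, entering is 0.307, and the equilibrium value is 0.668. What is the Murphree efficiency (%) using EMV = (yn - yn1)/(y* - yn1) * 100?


Murphree vapor efficiency: EMV = (y_n - y_(n-1)) / (y*_n - y_(n-1)) * 100
EMV = (0.554 - 0.307) / (0.668 - 0.307) * 100 = 0.247 / 0.361 * 100 = 68.42

68.42 %


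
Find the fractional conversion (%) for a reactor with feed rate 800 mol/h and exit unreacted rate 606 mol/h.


X = (F_in - F_out) / F_in * 100
Moles reacted = 800 - 606 = 194
X = 194 / 800 * 100
= 0.2425 * 100
= 24.25 %

24.25 %


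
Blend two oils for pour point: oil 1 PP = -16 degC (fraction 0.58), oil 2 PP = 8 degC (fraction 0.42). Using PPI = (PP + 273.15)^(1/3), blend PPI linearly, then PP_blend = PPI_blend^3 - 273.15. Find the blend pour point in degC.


PPI_1 = (-16 + 273.15)^(1/3) = 6.359098
PPI_2 = (8 + 273.15)^(1/3) = 6.551077
PPI_blend = 0.58 * 6.359098 + 0.42 * 6.551077 = 6.439729
PP_blend = 6.439729^3 - 273.15 = 267.0563 - 273.15 = -6.09

-6.09 degC


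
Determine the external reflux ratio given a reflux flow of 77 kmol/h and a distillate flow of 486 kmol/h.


Reflux ratio definition: R = L / D (liquid returned / distillate withdrawn)
L = 77 kmol/h, D = 486 kmol/h
R = 77 / 486 = 0.1584

0.1584


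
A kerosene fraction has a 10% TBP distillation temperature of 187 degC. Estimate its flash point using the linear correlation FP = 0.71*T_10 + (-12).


FP = 0.71 * 187 + (-12) = 120.77

120.77 degC


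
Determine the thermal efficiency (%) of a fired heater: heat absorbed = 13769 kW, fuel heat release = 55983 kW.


Furnace efficiency = Q_absorbed / Q_fuel * 100
= 13769 / 55983 * 100 = 24.59

24.59 %


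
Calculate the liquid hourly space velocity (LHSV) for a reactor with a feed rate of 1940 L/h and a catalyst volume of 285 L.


LHSV = volumetric feed rate / catalyst volume
= 1940 L/h / 285 L
= 6.807 h^-1

6.807 h^-1


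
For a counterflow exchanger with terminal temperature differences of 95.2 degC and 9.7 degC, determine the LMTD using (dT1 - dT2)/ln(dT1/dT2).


LMTD = (dT1 - dT2) / ln(dT1/dT2)
= (95.2 - 9.7) / ln(95.2 / 9.7) = 85.5 / 2.28385 = 37.44

37.44 degC


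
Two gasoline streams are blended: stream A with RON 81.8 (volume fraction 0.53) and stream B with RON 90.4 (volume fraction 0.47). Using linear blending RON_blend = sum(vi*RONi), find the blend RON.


Linear blending: RON_blend = sum(vi * RONi)
Contribution 1: 0.53 * 81.8 = 43.354
Contribution 2: 0.47 * 90.4 = 42.488
RON_blend = 43.354 + 42.488 = 85.842

85.842


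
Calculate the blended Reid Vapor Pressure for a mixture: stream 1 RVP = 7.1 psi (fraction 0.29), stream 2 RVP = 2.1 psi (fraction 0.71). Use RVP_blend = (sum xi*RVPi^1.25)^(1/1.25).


Chevron index: RVP_blend = (sum xi*RVPi^1.25)^(1/1.25)
RVP^1.25 terms: 0.29 * 7.1^1.25 + 0.71 * 2.1^1.25 = 5.15589
RVP_blend = 5.15589^(1/1.25) = 3.714

3.714 psi


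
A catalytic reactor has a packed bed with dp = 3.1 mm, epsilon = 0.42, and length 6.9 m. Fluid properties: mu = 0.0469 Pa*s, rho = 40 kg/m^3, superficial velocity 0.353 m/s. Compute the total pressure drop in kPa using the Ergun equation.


dp = 3.1 mm = 0.0031 m
Viscous term = 150*0.0469*0.353*(1-0.42)^2 / (0.0031^2*0.42^3) = 1173340
Inertial term = 1.75*40*0.353^2*(1-0.42) / (0.0031*0.42^3) = 22027.5
dP/L = 1173340 + 22027.5 = 1195370 Pa/m
dP = 1195370 * 6.9 / 1000 = 8248 kPa

8248 kPa


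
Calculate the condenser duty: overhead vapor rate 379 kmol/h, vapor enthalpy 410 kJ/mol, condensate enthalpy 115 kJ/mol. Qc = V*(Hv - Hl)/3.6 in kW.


Qc = 379 * (410 - 115) / 3.6 = 379 * 295 / 3.6 = 31060

31060 kW


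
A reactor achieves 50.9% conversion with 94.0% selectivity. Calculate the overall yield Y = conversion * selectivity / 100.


Overall yield = conversion (%) * selectivity (%) / 100
Conversion = 50.9%, Selectivity = 94.0%
Y = 50.9 * 94.0 / 100
= 47.846 %

47.846 %


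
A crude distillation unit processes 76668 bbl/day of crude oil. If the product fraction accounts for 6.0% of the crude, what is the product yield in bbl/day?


Crude throughput = 76668 bbl/day
Fraction yield = 6.0%
yield = throughput * fraction / 100
yield = 76668 * 6.0 / 100 = 4600.08

4600.08 bbl/day


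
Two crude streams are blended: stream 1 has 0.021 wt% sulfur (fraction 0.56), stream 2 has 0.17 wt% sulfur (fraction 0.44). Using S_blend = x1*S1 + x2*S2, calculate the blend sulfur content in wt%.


Linear sulfur blending: S_blend = x1*S1 + x2*S2
Contribution 1: 0.56 * 0.021 = 0.01176 wt%
Contribution 2: 0.44 * 0.17 = 0.0748 wt%
S_blend = 0.01176 + 0.0748 = 0.08656

0.08656 wt%


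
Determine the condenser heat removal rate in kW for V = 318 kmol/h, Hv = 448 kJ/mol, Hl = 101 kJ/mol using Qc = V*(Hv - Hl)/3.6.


Qc = 318 * (448 - 101) / 3.6 = 318 * 347 / 3.6 = 30650

30650 kW


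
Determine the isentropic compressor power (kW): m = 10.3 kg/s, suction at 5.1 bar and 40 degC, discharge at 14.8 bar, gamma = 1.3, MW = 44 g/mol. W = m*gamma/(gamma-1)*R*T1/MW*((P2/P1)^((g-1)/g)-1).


Isentropic work: W = m*(gamma/(gamma-1))*(R*T1/MW)*((P2/P1)^((gamma-1)/gamma) - 1)
T1 = 40 + 273.15 = 313.15 K
Pressure ratio = 14.8 / 5.1 = 2.90196
Exponent = (1.3 - 1)/1.3 = 0.230769
(P2/P1)^exp - 1 = 2.90196^0.230769 - 1 = 0.278718
W = 10.3 * 1.3 / 0.3 * 8.314 * 313.15 / 44 * 0.278718 = 736.1

736.1 kW


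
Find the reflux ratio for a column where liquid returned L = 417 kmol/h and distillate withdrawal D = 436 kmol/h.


Reflux ratio definition: R = L / D (liquid returned / distillate withdrawn)
L = 417 kmol/h, D = 436 kmol/h
R = 417 / 436 = 0.9564

0.9564


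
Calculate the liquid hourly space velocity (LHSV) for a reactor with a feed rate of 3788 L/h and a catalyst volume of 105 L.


LHSV = volumetric feed rate / catalyst volume
= 3788 L/h / 105 L
= 36.08 h^-1

36.08 h^-1


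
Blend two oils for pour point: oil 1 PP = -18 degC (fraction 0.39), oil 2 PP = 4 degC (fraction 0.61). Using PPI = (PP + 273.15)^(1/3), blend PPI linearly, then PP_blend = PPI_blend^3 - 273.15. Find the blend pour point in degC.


PPI_1 = (-18 + 273.15)^(1/3) = 6.342569
PPI_2 = (4 + 273.15)^(1/3) = 6.51986
PPI_blend = 0.39 * 6.342569 + 0.61 * 6.51986 = 6.450717
PP_blend = 6.450717^3 - 273.15 = 268.4256 - 273.15 = -4.72

-4.72 degC


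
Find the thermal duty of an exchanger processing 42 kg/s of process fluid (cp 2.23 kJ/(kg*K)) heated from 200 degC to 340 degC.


Q = m_dot * cp * delta_T
delta_T = 340 - 200 = 140 K
Q = 42 * 2.23 * 140
= 93.66 * 140
= 13112.4 kW

13112.4 kW


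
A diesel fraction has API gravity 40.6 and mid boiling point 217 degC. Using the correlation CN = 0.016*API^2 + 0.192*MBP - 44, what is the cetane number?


CN = 0.016 * 40.6^2 + 0.192 * 217 - 44
CN = 26.37376 + 41.664 - 44 = 24.03776

24.03776


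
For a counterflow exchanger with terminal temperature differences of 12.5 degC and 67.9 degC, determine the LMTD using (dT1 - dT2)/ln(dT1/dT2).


LMTD = (dT1 - dT2) / ln(dT1/dT2)
= (12.5 - 67.9) / ln(12.5 / 67.9) = -55.4 / -1.69231 = 32.74

32.74 degC


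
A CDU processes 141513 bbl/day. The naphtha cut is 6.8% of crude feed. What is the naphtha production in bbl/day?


Crude throughput = 141513 bbl/day
Fraction yield = 6.8%
yield = throughput * fraction / 100
yield = 141513 * 6.8 / 100 = 9622.884

9622.884 bbl/day


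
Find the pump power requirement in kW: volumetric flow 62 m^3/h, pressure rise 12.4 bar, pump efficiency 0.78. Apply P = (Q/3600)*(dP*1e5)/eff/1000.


Q = 62 / 3600 = 0.0172222 m^3/s
P = 0.0172222 * (12.4 * 1e5) / 0.78 / 1000 = 27.38

27.38 kW


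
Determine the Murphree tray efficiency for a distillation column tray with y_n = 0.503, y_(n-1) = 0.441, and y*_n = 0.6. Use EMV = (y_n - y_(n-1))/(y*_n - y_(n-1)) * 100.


Murphree vapor efficiency: EMV = (y_n - y_(n-1)) / (y*_n - y_(n-1)) * 100
EMV = (0.503 - 0.441) / (0.6 - 0.441) * 100 = 0.062 / 0.159 * 100 = 38.99

38.99 %


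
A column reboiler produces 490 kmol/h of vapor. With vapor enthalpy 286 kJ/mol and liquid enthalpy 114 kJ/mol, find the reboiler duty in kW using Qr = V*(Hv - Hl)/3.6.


Qr = 490 * (286 - 114) / 3.6 = 490 * 172 / 3.6 = 23410

23410 kW


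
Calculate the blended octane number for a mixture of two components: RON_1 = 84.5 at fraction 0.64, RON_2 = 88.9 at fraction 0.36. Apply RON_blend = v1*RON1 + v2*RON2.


Linear blending: RON_blend = sum(vi * RONi)
Contribution 1: 0.64 * 84.5 = 54.08
Contribution 2: 0.36 * 88.9 = 32.004
RON_blend = 54.08 + 32.004 = 86.084

86.084


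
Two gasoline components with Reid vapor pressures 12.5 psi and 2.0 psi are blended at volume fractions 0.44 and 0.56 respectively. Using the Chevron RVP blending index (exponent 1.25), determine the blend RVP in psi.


Chevron index: RVP_blend = (sum xi*RVPi^1.25)^(1/1.25)
RVP^1.25 terms: 0.44 * 12.5^1.25 + 0.56 * 2.0^1.25 = 11.6736
RVP_blend = 11.6736^(1/1.25) = 7.141

7.141 psi


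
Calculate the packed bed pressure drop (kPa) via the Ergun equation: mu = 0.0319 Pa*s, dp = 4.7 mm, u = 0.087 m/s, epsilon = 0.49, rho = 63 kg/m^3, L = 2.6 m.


dp = 4.7 mm = 0.0047 m
Viscous term = 150*0.0319*0.087*(1-0.49)^2 / (0.0047^2*0.49^3) = 41663.7
Inertial term = 1.75*63*0.087^2*(1-0.49) / (0.0047*0.49^3) = 769.664
dP/L = 41663.7 + 769.664 = 42433.4 Pa/m
dP = 42433.4 * 2.6 / 1000 = 110.3 kPa

110.3 kPa


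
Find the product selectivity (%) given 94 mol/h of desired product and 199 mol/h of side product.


Selectivity = desired / (desired + undesired) * 100
Total products = 94 + 199 = 293 mol/h
S = 94 / 293 * 100
= 0.3208 * 100
= 32.08 %

32.08 %


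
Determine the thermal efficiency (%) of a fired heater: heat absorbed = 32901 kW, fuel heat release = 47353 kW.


Furnace efficiency = Q_absorbed / Q_fuel * 100
= 32901 / 47353 * 100 = 69.48

69.48 %


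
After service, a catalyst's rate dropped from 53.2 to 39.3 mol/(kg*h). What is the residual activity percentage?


Activity (%) = (rate_used / rate_fresh) * 100
rate_used = 39.3, rate_fresh = 53.2
= (39.3 / 53.2) * 100
= 0.7387 * 100 = 73.87

73.87 %


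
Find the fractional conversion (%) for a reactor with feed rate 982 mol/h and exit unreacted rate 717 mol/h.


X = (F_in - F_out) / F_in * 100
Moles reacted = 982 - 717 = 265
X = 265 / 982 * 100
= 0.2699 * 100
= 26.99 %

26.99 %


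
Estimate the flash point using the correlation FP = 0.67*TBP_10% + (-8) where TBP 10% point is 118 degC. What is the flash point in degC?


FP = 0.67 * 118 + (-8) = 71.06

71.06 degC


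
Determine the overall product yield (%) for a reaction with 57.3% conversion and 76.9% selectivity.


Overall yield = conversion (%) * selectivity (%) / 100
Conversion = 57.3%, Selectivity = 76.9%
Y = 57.3 * 76.9 / 100
= 44.0637 %

44.0637 %


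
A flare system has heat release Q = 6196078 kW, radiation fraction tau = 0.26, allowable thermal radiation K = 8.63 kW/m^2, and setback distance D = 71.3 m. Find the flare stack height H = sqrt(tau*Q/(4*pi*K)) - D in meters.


tau*Q/(4*pi*K) = 0.26 * 6196078 / (4 * pi * 8.63) = 14854.9
sqrt(14854.9) = 121.881
H = 121.881 - 71.3 = 50.58

50.58 m


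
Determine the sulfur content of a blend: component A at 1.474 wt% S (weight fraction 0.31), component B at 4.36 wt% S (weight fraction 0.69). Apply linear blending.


Linear sulfur blending: S_blend = x1*S1 + x2*S2
Contribution 1: 0.31 * 1.474 = 0.45694 wt%
Contribution 2: 0.69 * 4.36 = 3.0084 wt%
S_blend = 0.45694 + 3.0084 = 3.46534

3.46534 wt%


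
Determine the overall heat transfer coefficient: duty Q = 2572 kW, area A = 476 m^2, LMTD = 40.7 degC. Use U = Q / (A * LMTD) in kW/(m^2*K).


From Q = U*A*LMTD, U = Q / (A * LMTD)
U = 2572 / (476 * 40.7) = 2572 / 19373.2 = 0.1328

0.1328 kW/(m^2*K)


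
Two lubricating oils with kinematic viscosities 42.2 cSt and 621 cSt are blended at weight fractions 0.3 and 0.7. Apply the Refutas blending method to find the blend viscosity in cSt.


Refutas method: VBN_i = 14.534*ln(ln(visc_i + 0.8)) + 10.975, blended linearly by mass fraction; since VBN is linear in VBI_i = ln(ln(visc_i + 0.8)) and the fractions sum to 1, blend VBI directly: visc = exp(exp(VBI_blend)) - 0.8
VBI_1 = ln(ln(42.2 + 0.8)) = 1.32474
VBI_2 = ln(ln(621 + 0.8)) = 1.86138
VBI_blend = 0.3 * 1.32474 + 0.7 * 1.86138 = 1.70039
visc_blend = exp(exp(1.70039)) - 0.8 = 238.1

238.1 cSt


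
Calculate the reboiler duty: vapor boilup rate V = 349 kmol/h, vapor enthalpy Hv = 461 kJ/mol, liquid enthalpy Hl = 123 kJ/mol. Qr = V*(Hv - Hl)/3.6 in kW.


Qr = 349 * (461 - 123) / 3.6 = 349 * 338 / 3.6 = 32770

32770 kW


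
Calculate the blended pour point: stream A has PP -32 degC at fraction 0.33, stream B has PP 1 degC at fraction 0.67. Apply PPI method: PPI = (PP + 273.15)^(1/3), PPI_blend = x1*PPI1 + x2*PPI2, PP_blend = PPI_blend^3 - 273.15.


PPI_1 = (-32 + 273.15)^(1/3) = 6.224375
PPI_2 = (1 + 273.15)^(1/3) = 6.49625
PPI_blend = 0.33 * 6.224375 + 0.67 * 6.49625 = 6.406531
PP_blend = 6.406531^3 - 273.15 = 262.9473 - 273.15 = -10.2

-10.2 degC


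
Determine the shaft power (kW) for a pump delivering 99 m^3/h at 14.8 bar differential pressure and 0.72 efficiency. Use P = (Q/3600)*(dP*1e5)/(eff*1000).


Q = 99 / 3600 = 0.0275 m^3/s
P = 0.0275 * (14.8 * 1e5) / 0.72 / 1000 = 56.53

56.53 kW


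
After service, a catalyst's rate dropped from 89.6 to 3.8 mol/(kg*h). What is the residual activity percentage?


Activity (%) = (rate_used / rate_fresh) * 100
rate_used = 3.8, rate_fresh = 89.6
= (3.8 / 89.6) * 100
= 0.04241 * 100 = 4.241

4.241 %


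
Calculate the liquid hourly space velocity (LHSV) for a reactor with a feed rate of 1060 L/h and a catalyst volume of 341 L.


LHSV = volumetric feed rate / catalyst volume
= 1060 L/h / 341 L
= 3.109 h^-1

3.109 h^-1


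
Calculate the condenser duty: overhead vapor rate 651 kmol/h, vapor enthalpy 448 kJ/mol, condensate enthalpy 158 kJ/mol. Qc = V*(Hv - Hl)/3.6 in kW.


Qc = 651 * (448 - 158) / 3.6 = 651 * 290 / 3.6 = 52440

52440 kW


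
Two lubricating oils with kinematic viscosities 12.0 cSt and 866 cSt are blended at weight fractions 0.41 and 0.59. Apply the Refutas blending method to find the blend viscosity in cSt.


Refutas method: VBN_i = 14.534*ln(ln(visc_i + 0.8)) + 10.975, blended linearly by mass fraction; since VBN is linear in VBI_i = ln(ln(visc_i + 0.8)) and the fractions sum to 1, blend VBI directly: visc = exp(exp(VBI_blend)) - 0.8
VBI_1 = ln(ln(12.0 + 0.8)) = 0.935876
VBI_2 = ln(ln(866 + 0.8)) = 1.91173
VBI_blend = 0.41 * 0.935876 + 0.59 * 1.91173 = 1.51163
visc_blend = exp(exp(1.51163)) - 0.8 = 92.34

92.34 cSt


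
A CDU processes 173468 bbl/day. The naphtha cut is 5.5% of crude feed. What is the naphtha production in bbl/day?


Crude throughput = 173468 bbl/day
Fraction yield = 5.5%
yield = throughput * fraction / 100
yield = 173468 * 5.5 / 100 = 9540.74

9540.74 bbl/day


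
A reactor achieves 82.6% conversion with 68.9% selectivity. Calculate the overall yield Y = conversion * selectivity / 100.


Overall yield = conversion (%) * selectivity (%) / 100
Conversion = 82.6%, Selectivity = 68.9%
Y = 82.6 * 68.9 / 100
= 56.9114 %

56.9114 %


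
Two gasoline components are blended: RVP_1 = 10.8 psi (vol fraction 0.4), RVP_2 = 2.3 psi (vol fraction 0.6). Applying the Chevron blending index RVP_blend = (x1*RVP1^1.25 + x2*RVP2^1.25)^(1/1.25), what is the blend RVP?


Chevron index: RVP_blend = (sum xi*RVPi^1.25)^(1/1.25)
RVP^1.25 terms: 0.4 * 10.8^1.25 + 0.6 * 2.3^1.25 = 9.53087
RVP_blend = 9.53087^(1/1.25) = 6.072

6.072 psi


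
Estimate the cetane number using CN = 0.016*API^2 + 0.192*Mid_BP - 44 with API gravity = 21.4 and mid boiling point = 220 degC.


CN = 0.016 * 21.4^2 + 0.192 * 220 - 44
CN = 7.32736 + 42.24 - 44 = 5.56736

5.56736


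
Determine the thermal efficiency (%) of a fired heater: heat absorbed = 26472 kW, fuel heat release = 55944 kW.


Furnace efficiency = Q_absorbed / Q_fuel * 100
= 26472 / 55944 * 100 = 47.32

47.32 %


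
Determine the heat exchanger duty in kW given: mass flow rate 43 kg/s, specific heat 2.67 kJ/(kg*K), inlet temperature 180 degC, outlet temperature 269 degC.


Q = m_dot * cp * delta_T
delta_T = 269 - 180 = 89 K
Q = 43 * 2.67 * 89
= 114.81 * 89
= 10218.09 kW

10218.09 kW


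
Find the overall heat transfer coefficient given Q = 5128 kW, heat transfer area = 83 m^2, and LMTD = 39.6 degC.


From Q = U*A*LMTD, U = Q / (A * LMTD)
U = 5128 / (83 * 39.6) = 5128 / 3286.8 = 1.560

1.560 kW/(m^2*K)


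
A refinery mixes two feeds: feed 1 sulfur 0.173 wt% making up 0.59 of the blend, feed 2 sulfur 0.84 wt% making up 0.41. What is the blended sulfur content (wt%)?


Linear sulfur blending: S_blend = x1*S1 + x2*S2
Contribution 1: 0.59 * 0.173 = 0.10207 wt%
Contribution 2: 0.41 * 0.84 = 0.3444 wt%
S_blend = 0.10207 + 0.3444 = 0.44647

0.44647 wt%


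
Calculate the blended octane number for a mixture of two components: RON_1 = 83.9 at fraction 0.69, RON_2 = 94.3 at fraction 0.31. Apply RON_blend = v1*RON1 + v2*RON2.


Linear blending: RON_blend = sum(vi * RONi)
Contribution 1: 0.69 * 83.9 = 57.891
Contribution 2: 0.31 * 94.3 = 29.233
RON_blend = 57.891 + 29.233 = 87.124

87.124


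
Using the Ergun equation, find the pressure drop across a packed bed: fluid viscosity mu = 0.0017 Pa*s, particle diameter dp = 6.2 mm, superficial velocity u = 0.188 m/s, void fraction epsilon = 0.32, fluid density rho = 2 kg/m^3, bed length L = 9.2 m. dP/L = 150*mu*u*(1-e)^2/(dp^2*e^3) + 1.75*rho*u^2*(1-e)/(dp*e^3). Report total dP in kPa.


dp = 6.2 mm = 0.0062 m
Viscous term = 150*0.0017*0.188*(1-0.32)^2 / (0.0062^2*0.32^3) = 17598.8
Inertial term = 1.75*2*0.188^2*(1-0.32) / (0.0062*0.32^3) = 414.048
dP/L = 17598.8 + 414.048 = 18012.8 Pa/m
dP = 18012.8 * 9.2 / 1000 = 165.7 kPa

165.7 kPa


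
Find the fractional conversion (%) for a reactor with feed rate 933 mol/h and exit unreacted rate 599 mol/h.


X = (F_in - F_out) / F_in * 100
Moles reacted = 933 - 599 = 334
X = 334 / 933 * 100
= 0.3580 * 100
= 35.80 %

35.80 %


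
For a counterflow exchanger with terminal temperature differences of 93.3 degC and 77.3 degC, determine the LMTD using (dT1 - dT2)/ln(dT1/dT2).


LMTD = (dT1 - dT2) / ln(dT1/dT2)
= (93.3 - 77.3) / ln(93.3 / 77.3) = 16 / 0.188126 = 85.05

85.05 degC


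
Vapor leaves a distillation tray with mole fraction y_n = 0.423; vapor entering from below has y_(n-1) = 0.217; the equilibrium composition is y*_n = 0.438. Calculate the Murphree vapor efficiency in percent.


Murphree vapor efficiency: EMV = (y_n - y_(n-1)) / (y*_n - y_(n-1)) * 100
EMV = (0.423 - 0.217) / (0.438 - 0.217) * 100 = 0.206 / 0.221 * 100 = 93.21

93.21 %


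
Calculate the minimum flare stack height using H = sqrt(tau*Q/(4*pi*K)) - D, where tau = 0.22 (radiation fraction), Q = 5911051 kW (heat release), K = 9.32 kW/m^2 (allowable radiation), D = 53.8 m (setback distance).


tau*Q/(4*pi*K) = 0.22 * 5911051 / (4 * pi * 9.32) = 11103.5
sqrt(11103.5) = 105.373
H = 105.373 - 53.8 = 51.57

51.57 m


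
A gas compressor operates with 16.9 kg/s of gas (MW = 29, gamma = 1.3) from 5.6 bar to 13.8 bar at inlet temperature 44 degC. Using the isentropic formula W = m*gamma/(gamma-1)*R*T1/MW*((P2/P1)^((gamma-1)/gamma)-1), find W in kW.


Isentropic work: W = m*(gamma/(gamma-1))*(R*T1/MW)*((P2/P1)^((gamma-1)/gamma) - 1)
T1 = 44 + 273.15 = 317.15 K
Pressure ratio = 13.8 / 5.6 = 2.46429
Exponent = (1.3 - 1)/1.3 = 0.230769
(P2/P1)^exp - 1 = 2.46429^0.230769 - 1 = 0.231375
W = 16.9 * 1.3 / 0.3 * 8.314 * 317.15 / 29 * 0.231375 = 1541

1541 kW


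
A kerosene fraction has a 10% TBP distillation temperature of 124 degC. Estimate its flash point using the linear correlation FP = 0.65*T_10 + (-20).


FP = 0.65 * 124 + (-20) = 60.6

60.6 degC


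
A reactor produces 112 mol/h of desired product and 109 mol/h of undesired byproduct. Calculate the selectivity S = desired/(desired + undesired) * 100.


Selectivity = desired / (desired + undesired) * 100
Total products = 112 + 109 = 221 mol/h
S = 112 / 221 * 100
= 0.5068 * 100
= 50.68 %

50.68 %


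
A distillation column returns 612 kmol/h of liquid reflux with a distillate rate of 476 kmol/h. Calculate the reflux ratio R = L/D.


Reflux ratio definition: R = L / D (liquid returned / distillate withdrawn)
L = 612 kmol/h, D = 476 kmol/h
R = 612 / 476 = 1.286

1.286


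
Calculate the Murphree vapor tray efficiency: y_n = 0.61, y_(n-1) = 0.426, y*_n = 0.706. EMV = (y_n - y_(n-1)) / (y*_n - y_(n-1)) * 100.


Murphree vapor efficiency: EMV = (y_n - y_(n-1)) / (y*_n - y_(n-1)) * 100
EMV = (0.61 - 0.426) / (0.706 - 0.426) * 100 = 0.184 / 0.28 * 100 = 65.71

65.71 %


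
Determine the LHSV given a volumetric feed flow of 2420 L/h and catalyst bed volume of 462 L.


LHSV = volumetric feed rate / catalyst volume
= 2420 L/h / 462 L
= 5.238 h^-1

5.238 h^-1


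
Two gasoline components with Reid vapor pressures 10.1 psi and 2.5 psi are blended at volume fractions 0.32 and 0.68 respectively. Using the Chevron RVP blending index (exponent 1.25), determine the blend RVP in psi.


Chevron index: RVP_blend = (sum xi*RVPi^1.25)^(1/1.25)
RVP^1.25 terms: 0.32 * 10.1^1.25 + 0.68 * 2.5^1.25 = 7.89935
RVP_blend = 7.89935^(1/1.25) = 5.225

5.225 psi


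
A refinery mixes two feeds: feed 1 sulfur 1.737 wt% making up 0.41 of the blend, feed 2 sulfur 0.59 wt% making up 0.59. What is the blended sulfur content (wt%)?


Linear sulfur blending: S_blend = x1*S1 + x2*S2
Contribution 1: 0.41 * 1.737 = 0.71217 wt%
Contribution 2: 0.59 * 0.59 = 0.3481 wt%
S_blend = 0.71217 + 0.3481 = 1.06027

1.06027 wt%


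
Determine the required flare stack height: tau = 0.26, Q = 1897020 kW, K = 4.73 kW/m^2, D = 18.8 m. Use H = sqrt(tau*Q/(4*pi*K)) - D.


tau*Q/(4*pi*K) = 0.26 * 1897020 / (4 * pi * 4.73) = 8298.02
sqrt(8298.02) = 91.0935
H = 91.0935 - 18.8 = 72.29

72.29 m


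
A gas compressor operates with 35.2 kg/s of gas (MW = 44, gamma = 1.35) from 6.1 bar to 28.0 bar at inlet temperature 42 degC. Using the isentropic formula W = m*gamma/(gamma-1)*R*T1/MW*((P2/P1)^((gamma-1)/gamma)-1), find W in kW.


Isentropic work: W = m*(gamma/(gamma-1))*(R*T1/MW)*((P2/P1)^((gamma-1)/gamma) - 1)
T1 = 42 + 273.15 = 315.15 K
Pressure ratio = 28.0 / 6.1 = 4.59016
Exponent = (1.35 - 1)/1.35 = 0.259259
(P2/P1)^exp - 1 = 4.59016^0.259259 - 1 = 0.484516
W = 35.2 * 1.35 / 0.35 * 8.314 * 315.15 / 44 * 0.484516 = 3917

3917 kW


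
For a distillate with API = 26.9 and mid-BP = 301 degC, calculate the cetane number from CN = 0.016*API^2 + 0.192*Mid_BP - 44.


CN = 0.016 * 26.9^2 + 0.192 * 301 - 44
CN = 11.57776 + 57.792 - 44 = 25.36976

25.36976


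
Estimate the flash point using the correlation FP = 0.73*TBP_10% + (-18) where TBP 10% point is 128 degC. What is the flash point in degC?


FP = 0.73 * 128 + (-18) = 75.44

75.44 degC


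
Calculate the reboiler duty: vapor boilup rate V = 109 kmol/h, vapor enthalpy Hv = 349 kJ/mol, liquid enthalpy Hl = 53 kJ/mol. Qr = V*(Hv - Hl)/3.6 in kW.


Qr = 109 * (349 - 53) / 3.6 = 109 * 296 / 3.6 = 8962

8962 kW


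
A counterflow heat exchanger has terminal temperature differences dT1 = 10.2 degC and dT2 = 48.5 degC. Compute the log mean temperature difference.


LMTD = (dT1 - dT2) / ln(dT1/dT2)
= (10.2 - 48.5) / ln(10.2 / 48.5) = -38.3 / -1.55918 = 24.56

24.56 degC


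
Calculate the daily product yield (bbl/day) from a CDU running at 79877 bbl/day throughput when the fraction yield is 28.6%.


Crude throughput = 79877 bbl/day
Fraction yield = 28.6%
yield = throughput * fraction / 100
yield = 79877 * 28.6 / 100 = 22844.822

22844.822 bbl/day
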